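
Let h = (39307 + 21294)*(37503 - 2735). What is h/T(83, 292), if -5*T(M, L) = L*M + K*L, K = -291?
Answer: 658429865/3796 ≈ 1.7345e+5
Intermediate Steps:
T(M, L) = 291*L/5 - L*M/5 (T(M, L) = -(L*M - 291*L)/5 = -(-291*L + L*M)/5 = 291*L/5 - L*M/5)
h = 2106975568 (h = 60601*34768 = 2106975568)
h/T(83, 292) = 2106975568/(((⅕)*292*(291 - 1*83))) = 2106975568/(((⅕)*292*(291 - 83))) = 2106975568/(((⅕)*292*208)) = 2106975568/(60736/5) = 2106975568*(5/60736) = 658429865/3796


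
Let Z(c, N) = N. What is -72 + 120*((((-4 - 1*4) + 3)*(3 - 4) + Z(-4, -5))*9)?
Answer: -72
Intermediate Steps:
-72 + 120*((((-4 - 1*4) + 3)*(3 - 4) + Z(-4, -5))*9) = -72 + 120*((((-4 - 1*4) + 3)*(3 - 4) - 5)*9) = -72 + 120*((((-4 - 4) + 3)*(-1) - 5)*9) = -72 + 120*(((-8 + 3)*(-1) - 5)*9) = -72 + 120*((-5*(-1) - 5)*9) = -72 + 120*((5 - 5)*9) = -72 + 120*(0*9) = -72 + 120*0 = -72 + 0 = -72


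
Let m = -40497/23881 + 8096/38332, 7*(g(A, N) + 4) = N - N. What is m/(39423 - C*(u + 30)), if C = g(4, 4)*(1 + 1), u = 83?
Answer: -339747607/9228899400721 ≈ -3.6813e-5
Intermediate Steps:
g(A, N) = -4 (g(A, N) = -4 + (N - N)/7 = -4 + (1/7)*0 = -4 + 0 = -4)
C = -8 (C = -4*(1 + 1) = -4*2 = -8)
m = -339747607/228851623 (m = -40497*1/23881 + 8096*(1/38332) = -40497/23881 + 2024/9583 = -339747607/228851623 ≈ -1.4846)
m/(39423 - C*(u + 30)) = -339747607/(228851623*(39423 - (-8)*(83 + 30))) = -339747607/(228851623*(39423 - (-8)*113)) = -339747607/(228851623*(39423 - 1*(-904))) = -339747607/(228851623*(39423 + 904)) = -339747607/228851623/40327 = -339747607/228851623*1/40327 = -339747607/9228899400721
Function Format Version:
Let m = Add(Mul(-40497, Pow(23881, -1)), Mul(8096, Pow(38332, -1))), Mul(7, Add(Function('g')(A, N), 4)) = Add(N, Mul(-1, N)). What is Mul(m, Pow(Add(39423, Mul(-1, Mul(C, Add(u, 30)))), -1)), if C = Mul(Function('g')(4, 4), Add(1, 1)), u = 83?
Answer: Rational(-339747607, 9228899400721) ≈ -3.6813e-5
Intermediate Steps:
Function('g')(A, N) = -4 (Function('g')(A, N) = Add(-4, Mul(Rational(1, 7), Add(N, Mul(-1, N)))) = Add(-4, Mul(Rational(1, 7), 0)) = Add(-4, 0) = -4)
C = -8 (C = Mul(-4, Add(1, 1)) = Mul(-4, 2) = -8)
m = Rational(-339747607, 228851623) (m = Add(Mul(-40497, Rational(1, 23881)), Mul(8096, Rational(1, 38332))) = Add(Rational(-40497, 23881), Rational(2024, 9583)) = Rational(-339747607, 228851623) ≈ -1.4846)
Mul(m, Pow(Add(39423, Mul(-1, Mul(C, Add(u, 30)))), -1)) = Mul(Rational(-339747607, 228851623), Pow(Add(39423, Mul(-1, Mul(-8, Add(83, 30)))), -1)) = Mul(Rational(-339747607, 228851623), Pow(Add(39423, Mul(-1, Mul(-8, 113))), -1)) = Mul(Rational(-339747607, 228851623), Pow(Add(39423, Mul(-1, -904)), -1)) = Mul(Rational(-339747607, 228851623), Pow(Add(39423, 904), -1)) = Mul(Rational(-339747607, 228851623), Pow(40327, -1)) = Mul(Rational(-339747607, 228851623), Rational(1, 40327)) = Rational(-339747607, 9228899400721)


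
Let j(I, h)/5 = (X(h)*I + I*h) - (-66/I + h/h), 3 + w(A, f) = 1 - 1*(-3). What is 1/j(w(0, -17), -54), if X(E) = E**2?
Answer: 1/14635 ≈ 6.8329e-5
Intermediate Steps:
w(A, f) = 1 (w(A, f) = -3 + (1 - 1*(-3)) = -3 + (1 + 3) = -3 + 4 = 1)
j(I, h) = -5 + 330/I + 5*I*h + 5*I*h**2 (j(I, h) = 5*((h**2*I + I*h) - (-66/I + h/h)) = 5*((I*h**2 + I*h) - (-66/I + 1)) = 5*((I*h + I*h**2) - (1 - 66/I)) = 5*((I*h + I*h**2) + (-1 + 66/I)) = 5*(-1 + 66/I + I*h + I*h**2) = -5 + 330/I + 5*I*h + 5*I*h**2)
1/j(w(0, -17), -54) = 1/(5*(66 + 1*(-1 + 1*(-54) + 1*(-54)**2))/1) = 1/(5*1*(66 + 1*(-1 - 54 + 1*2916))) = 1/(5*1*(66 + 1*(-1 - 54 + 2916))) = 1/(5*1*(66 + 1*2861)) = 1/(5*1*(66 + 2861)) = 1/(5*1*2927) = 1/14635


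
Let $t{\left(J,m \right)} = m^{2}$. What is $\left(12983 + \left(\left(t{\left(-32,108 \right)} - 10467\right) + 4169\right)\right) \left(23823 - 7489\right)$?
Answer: $299712566$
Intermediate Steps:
$\left(12983 + \left(\left(t{\left(-32,108 \right)} - 10467\right) + 4169\right)\right) \left(23823 - 7489\right) = \left(12983 + \left(\left(108^{2} - 10467\right) + 4169\right)\right) \left(23823 - 7489\right) = \left(12983 + \left(\left(11664 - 10467\right) + 4169\right)\right) 16334 = \left(12983 + \left(1197 + 4169\right)\right) 16334 = \left(12983 + 5366\right) 16334 = 18349 \cdot 16334 = 299712566$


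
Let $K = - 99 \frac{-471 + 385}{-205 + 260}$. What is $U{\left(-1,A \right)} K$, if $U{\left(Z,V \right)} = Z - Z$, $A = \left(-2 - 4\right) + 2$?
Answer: $0$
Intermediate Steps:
$A = -4$ ($A = -6 + 2 = -4$)
$U{\left(Z,V \right)} = 0$
$K = \frac{774}{5}$ ($K = - 99 \left(- \frac{86}{55}\right) = - 99 \left(\left(-86\right) \frac{1}{55}\right) = \left(-99\right) \left(- \frac{86}{55}\right) = \frac{774}{5} \approx 154.8$)
$U{\left(-1,A \right)} K = 0 \cdot \frac{774}{5} = 0$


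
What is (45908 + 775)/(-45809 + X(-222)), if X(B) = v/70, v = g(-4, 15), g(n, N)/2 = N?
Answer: -326781/320660 ≈ -1.0191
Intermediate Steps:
g(n, N) = 2*N
v = 30 (v = 2*15 = 30)
X(B) = 3/7 (X(B) = 30/70 = 30*(1/70) = 3/7)
(45908 + 775)/(-45809 + X(-222)) = (45908 + 775)/(-45809 + 3/7) = 46683/(-320660/7) = 46683*(-7/320660) = -326781/320660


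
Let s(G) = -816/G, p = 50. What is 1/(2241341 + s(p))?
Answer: 25/56033117 ≈ 4.4616e-7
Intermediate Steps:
1/(2241341 + s(p)) = 1/(2241341 - 816/50) = 1/(2241341 - 816*1/50) = 1/(2241341 - 408/25) = 1/(56033117/25) = 25/56033117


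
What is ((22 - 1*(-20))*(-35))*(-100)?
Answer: 147000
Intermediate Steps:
((22 - 1*(-20))*(-35))*(-100) = ((22 + 20)*(-35))*(-100) = (42*(-35))*(-100) = -1470*(-100) = 147000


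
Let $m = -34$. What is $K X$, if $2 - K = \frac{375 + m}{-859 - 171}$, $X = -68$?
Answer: $- \frac{81634}{515} \approx -158.51$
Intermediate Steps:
$K = \frac{2401}{1030}$ ($K = 2 - \frac{375 - 34}{-859 - 171} = 2 - \frac{341}{-1030} = 2 - 341 \left(- \frac{1}{1030}\right) = 2 - - \frac{341}{1030} = 2 + \frac{341}{1030} = \frac{2401}{1030} \approx 2.3311$)
$K X = \frac{2401}{1030} \left(-68\right) = - \frac{81634}{515}$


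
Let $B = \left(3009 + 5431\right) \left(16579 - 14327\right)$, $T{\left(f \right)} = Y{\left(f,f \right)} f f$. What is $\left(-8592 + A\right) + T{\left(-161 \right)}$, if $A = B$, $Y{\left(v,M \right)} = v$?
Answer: $14825007$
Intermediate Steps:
$T{\left(f \right)} = f^{3}$ ($T{\left(f \right)} = f f f = f^{2} f = f^{3}$)
$B = 19006880$ ($B = 8440 \cdot 2252 = 19006880$)
$A = 19006880$
$\left(-8592 + A\right) + T{\left(-161 \right)} = \left(-8592 + 19006880\right) + \left(-161\right)^{3} = 18998288 - 4173281 = 14825007$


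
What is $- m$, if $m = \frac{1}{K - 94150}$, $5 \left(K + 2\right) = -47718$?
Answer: $\frac{5}{518478} \approx 9.6436 \cdot 10^{-6}$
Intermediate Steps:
$K = - \frac{47728}{5}$ ($K = -2 + \frac{1}{5} \left(-47718\right) = -2 - \frac{47718}{5} = - \frac{47728}{5} \approx -9545.6$)
$m = - \frac{5}{518478}$ ($m = \frac{1}{- \frac{47728}{5} - 94150} = \frac{1}{- \frac{518478}{5}} = - \frac{5}{518478} \approx -9.6436 \cdot 10^{-6}$)
$- m = \left(-1\right) \left(- \frac{5}{518478}\right) = \frac{5}{518478}$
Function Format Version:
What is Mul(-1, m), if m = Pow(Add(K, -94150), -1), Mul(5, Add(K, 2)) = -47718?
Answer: Rational(5, 518478) ≈ 9.6436e-6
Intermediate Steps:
K = Rational(-47728, 5) (K = Add(-2, Mul(Rational(1, 5), -47718)) = Add(-2, Rational(-47718, 5)) = Rational(-47728, 5) ≈ -9545.6)
m = Rational(-5, 518478) (m = Pow(Add(Rational(-47728, 5), -94150), -1) = Pow(Rational(-518478, 5), -1) = Rational(-5, 518478) ≈ -9.6436e-6)
Mul(-1, m) = Mul(-1, Rational(-5, 518478)) = Rational(5, 518478)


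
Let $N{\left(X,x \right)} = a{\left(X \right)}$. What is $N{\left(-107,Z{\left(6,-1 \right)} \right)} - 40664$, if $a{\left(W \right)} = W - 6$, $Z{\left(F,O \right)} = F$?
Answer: $-40777$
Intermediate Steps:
$a{\left(W \right)} = -6 + W$
$N{\left(X,x \right)} = -6 + X$
$N{\left(-107,Z{\left(6,-1 \right)} \right)} - 40664 = \left(-6 - 107\right) - 40664 = -113 - 40664 = -40777$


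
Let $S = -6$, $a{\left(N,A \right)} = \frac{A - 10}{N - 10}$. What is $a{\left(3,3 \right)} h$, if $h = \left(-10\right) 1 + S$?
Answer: $-16$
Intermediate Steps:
$a{\left(N,A \right)} = \frac{-10 + A}{-10 + N}$
$h = -16$ ($h = \left(-10\right) 1 - 6 = -10 - 6 = -16$)
$a{\left(3,3 \right)} h = \frac{-10 + 3}{-10 + 3} \left(-16\right) = \frac{1}{-7} \left(-7\right) \left(-16\right) = \left(- \frac{1}{7}\right) \left(-7\right) \left(-16\right) = 1 \left(-16\right) = -16$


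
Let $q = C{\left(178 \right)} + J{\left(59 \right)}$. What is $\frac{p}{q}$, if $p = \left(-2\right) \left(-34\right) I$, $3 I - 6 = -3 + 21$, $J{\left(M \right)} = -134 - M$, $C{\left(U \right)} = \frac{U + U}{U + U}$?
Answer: $- \frac{17}{6} \approx -2.8333$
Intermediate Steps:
$C{\left(U \right)} = 1$ ($C{\left(U \right)} = \frac{2 U}{2 U} = 2 U \frac{1}{2 U} = 1$)
$I = 8$ ($I = 2 + \frac{-3 + 21}{3} = 2 + \frac{1}{3} \cdot 18 = 2 + 6 = 8$)
$p = 544$ ($p = \left(-2\right) \left(-34\right) 8 = 68 \cdot 8 = 544$)
$q = -192$ ($q = 1 - 193 = -192$)
$\frac{p}{q} = \frac{544}{-192} = 544 \left(- \frac{1}{192}\right) = - \frac{17}{6}$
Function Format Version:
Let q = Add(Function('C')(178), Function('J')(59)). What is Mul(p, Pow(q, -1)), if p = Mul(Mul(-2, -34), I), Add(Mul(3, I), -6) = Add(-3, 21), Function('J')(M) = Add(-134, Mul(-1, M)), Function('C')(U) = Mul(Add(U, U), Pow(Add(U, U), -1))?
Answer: Rational(-17, 6) ≈ -2.8333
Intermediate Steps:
Function('C')(U) = 1 (Function('C')(U) = Mul(Mul(2, U), Pow(Mul(2, U), -1)) = Mul(Mul(2, U), Mul(Rational(1, 2), Pow(U, -1))) = 1)
I = 8 (I = Add(2, Mul(Rational(1, 3), Add(-3, 21))) = Add(2, Mul(Rational(1, 3), 18)) = Add(2, 6) = 8)
p = 544 (p = Mul(Mul(-2, -34), 8) = Mul(68, 8) = 544)
q = -192 (q = Add(1, Add(-134, Mul(-1, 59))) = Add(1, Add(-134, -59)) = Add(1, -193) = -192)
Mul(p, Pow(q, -1)) = Mul(544, Pow(-192, -1)) = Mul(544, Rational(-1, 192)) = Rational(-17, 6)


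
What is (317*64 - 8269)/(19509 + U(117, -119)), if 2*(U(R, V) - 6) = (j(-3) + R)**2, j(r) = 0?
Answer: 24038/52719 ≈ 0.45596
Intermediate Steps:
U(R, V) = 6 + R**2/2 (U(R, V) = 6 + (0 + R)**2/2 = 6 + R**2/2)
(317*64 - 8269)/(19509 + U(117, -119)) = (317*64 - 8269)/(19509 + (6 + (1/2)*117**2)) = (20288 - 8269)/(19509 + (6 + (1/2)*13689)) = 12019/(19509 + (6 + 13689/2)) = 12019/(19509 + 13701/2) = 12019/(52719/2) = 12019*(2/52719) = 24038/52719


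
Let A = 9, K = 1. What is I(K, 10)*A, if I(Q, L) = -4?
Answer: -36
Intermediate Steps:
I(K, 10)*A = -4*9 = -36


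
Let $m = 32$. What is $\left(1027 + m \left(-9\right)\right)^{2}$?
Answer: $546121$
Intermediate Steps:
$\left(1027 + m \left(-9\right)\right)^{2} = \left(1027 + 32 \left(-9\right)\right)^{2} = \left(1027 - 288\right)^{2} = 739^{2} = 546121$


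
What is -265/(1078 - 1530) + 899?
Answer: 406613/452 ≈ 899.59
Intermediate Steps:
-265/(1078 - 1530) + 899 = -265/(-452) + 899 = -1/452*(-265) + 899 = 265/452 + 899 = 406613/452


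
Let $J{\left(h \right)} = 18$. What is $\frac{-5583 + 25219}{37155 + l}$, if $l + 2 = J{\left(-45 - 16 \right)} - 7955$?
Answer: $\frac{4909}{7304} \approx 0.6721$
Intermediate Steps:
$l = -7939$ ($l = -2 + \left(18 - 7955\right) = -2 - 7937 = -7939$)
$\frac{-5583 + 25219}{37155 + l} = \frac{-5583 + 25219}{37155 - 7939} = \frac{19636}{29216} = 19636 \cdot \frac{1}{29216} = \frac{4909}{7304}$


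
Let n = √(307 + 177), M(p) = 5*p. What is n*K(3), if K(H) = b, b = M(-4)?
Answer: -440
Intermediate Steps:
b = -20 (b = 5*(-4) = -20)
K(H) = -20
n = 22 (n = √484 = 22)
n*K(3) = 22*(-20) = -440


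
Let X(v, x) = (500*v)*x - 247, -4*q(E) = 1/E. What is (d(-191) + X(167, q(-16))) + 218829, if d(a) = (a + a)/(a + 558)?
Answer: 1291168517/5872 ≈ 2.1989e+5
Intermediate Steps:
q(E) = -1/(4*E)
d(a) = 2*a/(558 + a) (d(a) = (2*a)/(558 + a) = 2*a/(558 + a))
X(v, x) = -247 + 500*v*x (X(v, x) = 500*v*x - 247 = -247 + 500*v*x)
(d(-191) + X(167, q(-16))) + 218829 = (2*(-191)/(558 - 191) + (-247 + 500*167*(-¼/(-16)))) + 218829 = (2*(-191)/367 + (-247 + 500*167*(-¼*(-1/16)))) + 218829 = (2*(-191)*(1/367) + (-247 + 500*167*(1/64))) + 218829 = (-382/367 + (-247 + 20875/16)) + 218829 = (-382/367 + 16923/16) + 218829 = 6204629/5872 + 218829 = 1291168517/5872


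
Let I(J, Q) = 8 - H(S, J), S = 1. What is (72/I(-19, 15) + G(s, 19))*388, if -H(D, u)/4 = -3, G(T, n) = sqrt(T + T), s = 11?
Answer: -6984 + 388*sqrt(22) ≈ -5164.1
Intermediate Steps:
G(T, n) = sqrt(2)*sqrt(T) (G(T, n) = sqrt(2*T) = sqrt(2)*sqrt(T))
H(D, u) = 12 (H(D, u) = -4*(-3) = 12)
I(J, Q) = -4 (I(J, Q) = 8 - 1*12 = 8 - 12 = -4)
(72/I(-19, 15) + G(s, 19))*388 = (72/(-4) + sqrt(2)*sqrt(11))*388 = (72*(-1/4) + sqrt(22))*388 = (-18 + sqrt(22))*388 = -6984 + 388*sqrt(22)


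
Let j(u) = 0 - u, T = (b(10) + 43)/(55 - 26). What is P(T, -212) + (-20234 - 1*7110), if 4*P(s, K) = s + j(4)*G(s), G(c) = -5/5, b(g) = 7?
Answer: -1585869/58 ≈ -27343.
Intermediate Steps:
T = 50/29 (T = (7 + 43)/(55 - 26) = 50/29 ≈ 1.7241)
G(c) = -1 (G(c) = -5*⅕ = -1)
j(u) = -u
P(s, K) = 1 + s/4 (P(s, K) = (s - 1*4*(-1))/4 = (s - 4*(-1))/4 = (s + 4)/4 = (4 + s)/4 = 1 + s/4)
P(T, -212) + (-20234 - 1*7110) = (1 + (¼)*(50/29)) + (-20234 - 1*7110) = (1 + 25/58) + (-20234 - 7110) = 83/58 - 27344 = -1585869/58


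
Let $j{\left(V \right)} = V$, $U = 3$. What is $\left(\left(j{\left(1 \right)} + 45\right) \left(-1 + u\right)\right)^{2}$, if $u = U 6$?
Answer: $611524$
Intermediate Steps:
$u = 18$ ($u = 3 \cdot 6 = 18$)
$\left(\left(j{\left(1 \right)} + 45\right) \left(-1 + u\right)\right)^{2} = \left(\left(1 + 45\right) \left(-1 + 18\right)\right)^{2} = \left(46 \cdot 17\right)^{2} = 782^{2} = 611524$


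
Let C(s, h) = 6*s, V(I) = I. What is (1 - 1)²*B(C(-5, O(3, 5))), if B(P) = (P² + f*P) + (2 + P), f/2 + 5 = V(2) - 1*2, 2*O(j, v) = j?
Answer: 0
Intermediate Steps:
O(j, v) = j/2
f = -10 (f = -10 + 2*(2 - 1*2) = -10 + 2*(2 - 2) = -10 + 2*0 = -10 + 0 = -10)
B(P) = 2 + P² - 9*P (B(P) = (P² - 10*P) + (2 + P) = 2 + P² - 9*P)
(1 - 1)²*B(C(-5, O(3, 5))) = (1 - 1)²*(2 + (6*(-5))² - 54*(-5)) = 0²*(2 + (-30)² - 9*(-30)) = 0*(2 + 900 + 270) = 0*1172 = 0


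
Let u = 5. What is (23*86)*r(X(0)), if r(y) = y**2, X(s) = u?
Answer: 49450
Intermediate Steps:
X(s) = 5
(23*86)*r(X(0)) = (23*86)*5**2 = 1978*25 = 49450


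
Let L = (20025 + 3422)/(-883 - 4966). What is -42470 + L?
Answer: -248430477/5849 ≈ -42474.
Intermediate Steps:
L = -23447/5849 (L = 23447/(-5849) = 23447*(-1/5849) = -23447/5849 ≈ -4.0087)
-42470 + L = -42470 - 23447/5849 = -248430477/5849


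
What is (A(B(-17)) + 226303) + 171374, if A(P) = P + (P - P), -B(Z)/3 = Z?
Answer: 397728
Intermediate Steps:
B(Z) = -3*Z
A(P) = P (A(P) = P + 0 = P)
(A(B(-17)) + 226303) + 171374 = (-3*(-17) + 226303) + 171374 = (51 + 226303) + 171374 = 226354 + 171374 = 397728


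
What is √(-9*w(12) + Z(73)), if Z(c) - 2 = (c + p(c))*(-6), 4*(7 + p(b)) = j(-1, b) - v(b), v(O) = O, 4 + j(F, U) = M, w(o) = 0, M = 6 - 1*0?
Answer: 5*I*√46/2 ≈ 16.956*I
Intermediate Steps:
M = 6 (M = 6 + 0 = 6)
j(F, U) = 2 (j(F, U) = -4 + 6 = 2)
p(b) = -13/2 - b/4 (p(b) = -7 + (2 - b)/4 = -7 + (½ - b/4) = -13/2 - b/4)
Z(c) = 41 - 9*c/2 (Z(c) = 2 + (c + (-13/2 - c/4))*(-6) = 2 + (-13/2 + 3*c/4)*(-6) = 2 + (39 - 9*c/2) = 41 - 9*c/2)
√(-9*w(12) + Z(73)) = √(-9*0 + (41 - 9/2*73)) = √(0 + (41 - 657/2)) = √(0 - 575/2) = √(-575/2) = 5*I*√46/2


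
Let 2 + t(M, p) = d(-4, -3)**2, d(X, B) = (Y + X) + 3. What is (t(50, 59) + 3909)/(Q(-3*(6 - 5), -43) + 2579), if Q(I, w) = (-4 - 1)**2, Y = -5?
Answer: 3943/2604 ≈ 1.5142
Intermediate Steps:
d(X, B) = -2 + X (d(X, B) = (-5 + X) + 3 = -2 + X)
t(M, p) = 34 (t(M, p) = -2 + (-2 - 4)**2 = -2 + (-6)**2 = -2 + 36 = 34)
Q(I, w) = 25 (Q(I, w) = (-5)**2 = 25)
(t(50, 59) + 3909)/(Q(-3*(6 - 5), -43) + 2579) = (34 + 3909)/(25 + 2579) = 3943/2604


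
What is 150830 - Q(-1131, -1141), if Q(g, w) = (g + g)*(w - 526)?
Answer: -3619924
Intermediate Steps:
Q(g, w) = 2*g*(-526 + w) (Q(g, w) = (2*g)*(-526 + w) = 2*g*(-526 + w))
150830 - Q(-1131, -1141) = 150830 - 2*(-1131)*(-526 - 1141) = 150830 - 2*(-1131)*(-1667) = 150830 - 1*3770754 = 150830 - 3770754 = -3619924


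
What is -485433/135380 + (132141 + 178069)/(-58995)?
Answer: -14126869927/1597348620 ≈ -8.8439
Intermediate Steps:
-485433/135380 + (132141 + 178069)/(-58995) = -485433*1/135380 + 310210*(-1/58995) = -485433/135380 - 62042/11799 = -14126869927/1597348620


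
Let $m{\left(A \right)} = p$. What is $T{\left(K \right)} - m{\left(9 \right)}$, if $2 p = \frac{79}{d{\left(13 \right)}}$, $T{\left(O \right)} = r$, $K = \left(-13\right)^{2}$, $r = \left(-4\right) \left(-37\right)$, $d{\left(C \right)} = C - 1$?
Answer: $\frac{3473}{24} \approx 144.71$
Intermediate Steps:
$d{\left(C \right)} = -1 + C$ ($d{\left(C \right)} = C - 1 = -1 + C$)
$r = 148$
$K = 169$
$T{\left(O \right)} = 148$
$p = \frac{79}{24}$ ($p = \frac{79 \frac{1}{-1 + 13}}{2} = \frac{79 \cdot \frac{1}{12}}{2} = \frac{1}{2} \cdot \frac{79}{12} = \frac{79}{24} \approx 3.2917$)
$m{\left(A \right)} = \frac{79}{24}$
$T{\left(K \right)} - m{\left(9 \right)} = 148 - \frac{79}{24} = \frac{3473}{24}$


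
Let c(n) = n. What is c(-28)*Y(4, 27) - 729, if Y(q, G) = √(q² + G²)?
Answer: -729 - 28*√745 ≈ -1493.3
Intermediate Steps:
Y(q, G) = √(G² + q²)
c(-28)*Y(4, 27) - 729 = -28*√(27² + 4²) - 729 = -28*√(729 + 16) - 729 = -28*√745 - 729 = -729 - 28*√745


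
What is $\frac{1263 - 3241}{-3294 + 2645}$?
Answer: $\frac{1978}{649} \approx 3.0478$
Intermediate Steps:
$\frac{1263 - 3241}{-3294 + 2645} = - \frac{1978}{-649} = \left(-1978\right) \left(- \frac{1}{649}\right) = \frac{1978}{649}$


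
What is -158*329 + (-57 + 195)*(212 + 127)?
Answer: -5200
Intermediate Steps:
-158*329 + (-57 + 195)*(212 + 127) = -51982 + 138*339 = -51982 + 46782 = -5200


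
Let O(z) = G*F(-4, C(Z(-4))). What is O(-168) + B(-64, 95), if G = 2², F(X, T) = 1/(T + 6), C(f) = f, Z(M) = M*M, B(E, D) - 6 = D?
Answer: 1113/11 ≈ 101.18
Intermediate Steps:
B(E, D) = 6 + D
Z(M) = M²
F(X, T) = 1/(6 + T)
G = 4
O(z) = 2/11 (O(z) = 4/(6 + (-4)²) = 4/(6 + 16) = 4/22 = 4*(1/22) = 2/11)
O(-168) + B(-64, 95) = 2/11 + (6 + 95) = 2/11 + 101 = 1113/11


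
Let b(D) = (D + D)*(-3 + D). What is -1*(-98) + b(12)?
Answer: 314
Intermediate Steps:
b(D) = 2*D*(-3 + D) (b(D) = (2*D)*(-3 + D) = 2*D*(-3 + D))
-1*(-98) + b(12) = -1*(-98) + 2*12*(-3 + 12) = 98 + 2*12*9 = 98 + 216 = 314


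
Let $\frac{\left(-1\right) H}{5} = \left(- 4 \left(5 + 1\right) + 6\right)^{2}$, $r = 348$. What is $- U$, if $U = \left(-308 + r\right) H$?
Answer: $64800$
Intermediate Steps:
$H = -1620$ ($H = - 5 \left(- 4 \left(5 + 1\right) + 6\right)^{2} = - 5 \left(\left(-4\right) 6 + 6\right)^{2} = - 5 \left(-24 + 6\right)^{2} = - 5 \left(-18\right)^{2} = \left(-5\right) 324 = -1620$)
$U = -64800$ ($U = \left(-308 + 348\right) \left(-1620\right) = 40 \left(-1620\right) = -64800$)
$- U = \left(-1\right) \left(-64800\right) = 64800$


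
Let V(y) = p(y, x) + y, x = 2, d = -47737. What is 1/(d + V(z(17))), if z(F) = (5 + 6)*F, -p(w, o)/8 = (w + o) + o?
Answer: -1/49078 ≈ -2.0376e-5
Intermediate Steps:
p(w, o) = -16*o - 8*w (p(w, o) = -8*((w + o) + o) = -8*((o + w) + o) = -8*(w + 2*o) = -16*o - 8*w)
z(F) = 11*F
V(y) = -32 - 7*y (V(y) = (-16*2 - 8*y) + y = (-32 - 8*y) + y = -32 - 7*y)
1/(d + V(z(17))) = 1/(-47737 + (-32 - 77*17)) = 1/(-47737 + (-32 - 7*187)) = 1/(-47737 + (-32 - 1309)) = 1/(-47737 - 1341) = 1/(-49078) = -1/49078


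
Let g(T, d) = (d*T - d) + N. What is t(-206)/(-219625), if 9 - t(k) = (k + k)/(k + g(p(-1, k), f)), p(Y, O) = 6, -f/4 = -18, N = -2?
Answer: -89/1669150 ≈ -5.3321e-5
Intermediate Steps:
f = 72 (f = -4*(-18) = 72)
g(T, d) = -2 - d + T*d (g(T, d) = (d*T - d) - 2 = (T*d - d) - 2 = (-d + T*d) - 2 = -2 - d + T*d)
t(k) = 9 - 2*k/(358 + k) (t(k) = 9 - (k + k)/(k + (-2 - 1*72 + 6*72)) = 9 - 2*k/(k + (-2 - 72 + 432)) = 9 - 2*k/(k + 358) = 9 - 2*k/(358 + k))
t(-206)/(-219625) = ((3222 + 7*(-206))/(358 - 206))/(-219625) = ((3222 - 1442)/152)*(-1/219625) = ((1/152)*1780)*(-1/219625) = (445/38)*(-1/219625) = -89/1669150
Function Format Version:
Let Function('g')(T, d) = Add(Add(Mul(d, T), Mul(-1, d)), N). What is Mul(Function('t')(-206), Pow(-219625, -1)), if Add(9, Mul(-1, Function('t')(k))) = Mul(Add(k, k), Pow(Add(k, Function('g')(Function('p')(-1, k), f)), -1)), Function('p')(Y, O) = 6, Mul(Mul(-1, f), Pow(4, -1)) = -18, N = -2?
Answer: Rational(-89, 1669150) ≈ -5.3321e-5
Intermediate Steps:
f = 72 (f = Mul(-4, -18) = 72)
Function('g')(T, d) = Add(-2, Mul(-1, d), Mul(T, d)) (Function('g')(T, d) = Add(Add(Mul(d, T), Mul(-1, d)), -2) = Add(Add(Mul(T, d), Mul(-1, d)), -2) = Add(Add(Mul(-1, d), Mul(T, d)), -2) = Add(-2, Mul(-1, d), Mul(T, d)))
Function('t')(k) = Add(9, Mul(-2, k, Pow(Add(358, k), -1))) (Function('t')(k) = Add(9, Mul(-1, Mul(Add(k, k), Pow(Add(k, Add(-2, Mul(-1, 72), Mul(6, 72))), -1)))) = Add(9, Mul(-1, Mul(Mul(2, k), Pow(Add(k, Add(-2, -72, 432)), -1)))) = Add(9, Mul(-1, Mul(Mul(2, k), Pow(Add(k, 358), -1)))) = Add(9, Mul(-1, Mul(Mul(2, k), Pow(Add(358, k), -1)))) = Add(9, Mul(-1, Mul(2, k, Pow(Add(358, k), -1)))) = Add(9, Mul(-2, k, Pow(Add(358, k), -1))))
Mul(Function('t')(-206), Pow(-219625, -1)) = Mul(Mul(Pow(Add(358, -206), -1), Add(3222, Mul(7, -206))), Pow(-219625, -1)) = Mul(Mul(Pow(152, -1), Add(3222, -1442)), Rational(-1, 219625)) = Mul(Mul(Rational(1, 152), 1780), Rational(-1, 219625)) = Mul(Rational(445, 38), Rational(-1, 219625)) = Rational(-89, 1669150)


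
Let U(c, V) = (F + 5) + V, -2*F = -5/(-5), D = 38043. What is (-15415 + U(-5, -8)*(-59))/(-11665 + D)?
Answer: -30417/52756 ≈ -0.57656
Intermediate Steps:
F = -½ (F = -(-5)/(2*(-5)) = -(-5)*(-1)/(2*5) = -½*1 = -½ ≈ -0.50000)
U(c, V) = 9/2 + V (U(c, V) = (-½ + 5) + V = 9/2 + V)
(-15415 + U(-5, -8)*(-59))/(-11665 + D) = (-15415 + (9/2 - 8)*(-59))/(-11665 + 38043) = (-15415 - 7/2*(-59))/26378 = (-15415 + 413/2)*(1/26378) = -30417/2*1/26378 = -30417/52756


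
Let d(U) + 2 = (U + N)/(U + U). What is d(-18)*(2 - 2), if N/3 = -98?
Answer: 0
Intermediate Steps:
N = -294 (N = 3*(-98) = -294)
d(U) = -2 + (-294 + U)/(2*U) (d(U) = -2 + (U - 294)/(U + U) = -2 + (-294 + U)/((2*U)) = -2 + (-294 + U)*(1/(2*U)) = -2 + (-294 + U)/(2*U))
d(-18)*(2 - 2) = (-3/2 - 147/(-18))*(2 - 2) = (-3/2 - 147*(-1/18))*0 = (-3/2 + 49/6)*0 = (20/3)*0 = 0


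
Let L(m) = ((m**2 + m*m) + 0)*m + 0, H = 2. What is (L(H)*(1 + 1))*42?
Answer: 1344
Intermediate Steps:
L(m) = 2*m**3 (L(m) = ((m**2 + m**2) + 0)*m + 0 = (2*m**2 + 0)*m + 0 = (2*m**2)*m + 0 = 2*m**3 + 0 = 2*m**3)
(L(H)*(1 + 1))*42 = ((2*2**3)*(1 + 1))*42 = ((2*8)*2)*42 = (16*2)*42 = 32*42 = 1344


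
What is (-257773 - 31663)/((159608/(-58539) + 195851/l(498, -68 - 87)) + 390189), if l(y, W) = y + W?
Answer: -2905774921686/3922983556949 ≈ -0.74071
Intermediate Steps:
l(y, W) = W + y
(-257773 - 31663)/((159608/(-58539) + 195851/l(498, -68 - 87)) + 390189) = (-257773 - 31663)/((159608/(-58539) + 195851/((-68 - 87) + 498)) + 390189) = -289436/((159608*(-1/58539) + 195851/(-155 + 498)) + 390189) = -289436/((-159608/58539 + 195851/343) + 390189) = -289436/(11410176145/20078877 + 390189) = -289436/7845967113898/20078877 = -289436*20078877/7845967113898 = -2905774921686/3922983556949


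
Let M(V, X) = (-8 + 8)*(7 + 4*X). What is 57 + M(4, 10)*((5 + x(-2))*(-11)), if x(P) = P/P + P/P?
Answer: 57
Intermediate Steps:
M(V, X) = 0 (M(V, X) = 0*(7 + 4*X) = 0)
x(P) = 2 (x(P) = 1 + 1 = 2)
57 + M(4, 10)*((5 + x(-2))*(-11)) = 57 + 0*((5 + 2)*(-11)) = 57 + 0*(7*(-11)) = 57 + 0*(-77) = 57 + 0 = 57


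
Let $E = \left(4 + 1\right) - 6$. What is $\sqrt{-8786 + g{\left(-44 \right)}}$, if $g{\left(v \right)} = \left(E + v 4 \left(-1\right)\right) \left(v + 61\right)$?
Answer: $i \sqrt{5811} \approx 76.23 i$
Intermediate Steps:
$E = -1$ ($E = 5 - 6 = -1$)
$g{\left(v \right)} = \left(-1 - 4 v\right) \left(61 + v\right)$ ($g{\left(v \right)} = \left(-1 + v 4 \left(-1\right)\right) \left(v + 61\right) = \left(-1 + 4 v \left(-1\right)\right) \left(61 + v\right) = \left(-1 - 4 v\right) \left(61 + v\right)$)
$\sqrt{-8786 + g{\left(-44 \right)}} = \sqrt{-8786 - \left(-10719 + 7744\right)} = \sqrt{-8786 - -2975} = \sqrt{-8786 + 2975} = \sqrt{-5811} = i \sqrt{5811}$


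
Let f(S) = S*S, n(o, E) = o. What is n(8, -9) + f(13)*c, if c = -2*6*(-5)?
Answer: 10148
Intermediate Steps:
f(S) = S²
c = 60 (c = -12*(-5) = 60)
n(8, -9) + f(13)*c = 8 + 13²*60 = 8 + 169*60 = 8 + 10140 = 10148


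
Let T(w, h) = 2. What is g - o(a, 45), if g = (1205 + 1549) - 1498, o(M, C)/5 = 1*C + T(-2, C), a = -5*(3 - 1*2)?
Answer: 1021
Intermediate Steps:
a = -5 (a = -5*(3 - 2) = -5*1 = -5)
o(M, C) = 10 + 5*C (o(M, C) = 5*(1*C + 2) = 5*(C + 2) = 5*(2 + C) = 10 + 5*C)
g = 1256 (g = 2754 - 1498 = 1256)
g - o(a, 45) = 1256 - (10 + 5*45) = 1256 - (10 + 225) = 1256 - 1*235 = 1256 - 235 = 1021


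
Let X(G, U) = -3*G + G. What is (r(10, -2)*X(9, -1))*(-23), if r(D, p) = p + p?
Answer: -1656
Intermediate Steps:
X(G, U) = -2*G
r(D, p) = 2*p
(r(10, -2)*X(9, -1))*(-23) = ((2*(-2))*(-2*9))*(-23) = -4*(-18)*(-23) = 72*(-23) = -1656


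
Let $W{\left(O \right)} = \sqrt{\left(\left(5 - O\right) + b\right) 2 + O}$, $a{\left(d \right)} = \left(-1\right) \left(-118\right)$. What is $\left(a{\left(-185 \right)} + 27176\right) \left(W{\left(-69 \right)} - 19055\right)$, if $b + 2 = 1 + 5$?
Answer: $-520087170 + 27294 \sqrt{87} \approx -5.1983 \cdot 10^{8}$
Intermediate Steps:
$b = 4$ ($b = -2 + \left(1 + 5\right) = -2 + 6 = 4$)
$a{\left(d \right)} = 118$
$W{\left(O \right)} = \sqrt{18 - O}$ ($W{\left(O \right)} = \sqrt{\left(\left(5 - O\right) + 4\right) 2 + O} = \sqrt{\left(9 - O\right) 2 + O} = \sqrt{\left(18 - 2 O\right) + O} = \sqrt{18 - O}$)
$\left(a{\left(-185 \right)} + 27176\right) \left(W{\left(-69 \right)} - 19055\right) = \left(118 + 27176\right) \left(\sqrt{18 - -69} - 19055\right) = 27294 \left(\sqrt{18 + 69} - 19055\right) = 27294 \left(\sqrt{87} - 19055\right) = 27294 \left(-19055 + \sqrt{87}\right) = -520087170 + 27294 \sqrt{87}$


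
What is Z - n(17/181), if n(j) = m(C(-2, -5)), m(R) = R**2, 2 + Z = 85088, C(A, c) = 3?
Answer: 85077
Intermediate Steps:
Z = 85086 (Z = -2 + 85088 = 85086)
n(j) = 9 (n(j) = 3**2 = 9)
Z - n(17/181) = 85086 - 1*9 = 85086 - 9 = 85077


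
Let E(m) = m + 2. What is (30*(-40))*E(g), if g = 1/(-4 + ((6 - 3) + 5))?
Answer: -2700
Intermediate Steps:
g = 1/4 (g = 1/(-4 + (3 + 5)) = 1/(-4 + 8) = 1/4 ≈ 0.25000)
E(m) = 2 + m
(30*(-40))*E(g) = (30*(-40))*(2 + 1/4) = -1200*9/4 = -2700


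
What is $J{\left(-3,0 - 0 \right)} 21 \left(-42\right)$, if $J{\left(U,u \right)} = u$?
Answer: $0$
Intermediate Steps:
$J{\left(-3,0 - 0 \right)} 21 \left(-42\right) = \left(0 - 0\right) 21 \left(-42\right) = \left(0 + 0\right) 21 \left(-42\right) = 0 \cdot 21 \left(-42\right) = 0 \left(-42\right) = 0$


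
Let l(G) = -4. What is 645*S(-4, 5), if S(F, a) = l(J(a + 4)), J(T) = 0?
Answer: -2580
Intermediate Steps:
S(F, a) = -4
645*S(-4, 5) = 645*(-4) = -2580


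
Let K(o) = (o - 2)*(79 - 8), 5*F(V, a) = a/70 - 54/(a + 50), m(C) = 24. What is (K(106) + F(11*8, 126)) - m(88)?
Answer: 16192657/2200 ≈ 7360.3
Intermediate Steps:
F(V, a) = -54/(5*(50 + a)) + a/350 (F(V, a) = (a/70 - 54/(a + 50))/5 = (a*(1/70) - 54/(50 + a))/5 = (a/70 - 54/(50 + a))/5 = (-54/(50 + a) + a/70)/5 = -54/(5*(50 + a)) + a/350)
K(o) = -142 + 71*o (K(o) = (-2 + o)*71 = -142 + 71*o)
(K(106) + F(11*8, 126)) - m(88) = ((-142 + 71*106) + (-3780 + 126² + 50*126)/(350*(50 + 126))) - 1*24 = ((-142 + 7526) + (1/350)*(-3780 + 15876 + 6300)/176) - 24 = (7384 + (1/350)*(1/176)*18396) - 24 = (7384 + 657/2200) - 24 = 16245457/2200 - 24 = 16192657/2200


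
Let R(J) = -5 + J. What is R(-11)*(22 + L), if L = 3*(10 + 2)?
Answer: -928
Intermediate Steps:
L = 36 (L = 3*12 = 36)
R(-11)*(22 + L) = (-5 - 11)*(22 + 36) = -16*58 = -928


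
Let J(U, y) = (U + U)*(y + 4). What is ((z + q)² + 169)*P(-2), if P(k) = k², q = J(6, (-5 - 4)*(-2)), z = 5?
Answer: 290120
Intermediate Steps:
J(U, y) = 2*U*(4 + y) (J(U, y) = (2*U)*(4 + y) = 2*U*(4 + y))
q = 264 (q = 2*6*(4 + (-5 - 4)*(-2)) = 2*6*(4 - 9*(-2)) = 2*6*(4 + 18) = 2*6*22 = 264)
((z + q)² + 169)*P(-2) = ((5 + 264)² + 169)*(-2)² = (269² + 169)*4 = (72361 + 169)*4 = 72530*4 = 290120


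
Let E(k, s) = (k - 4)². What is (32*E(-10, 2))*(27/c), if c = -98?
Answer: -1728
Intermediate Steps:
E(k, s) = (-4 + k)²
(32*E(-10, 2))*(27/c) = (32*(-4 - 10)²)*(27/(-98)) = (32*(-14)²)*(27*(-1/98)) = (32*196)*(-27/98) = 6272*(-27/98) = -1728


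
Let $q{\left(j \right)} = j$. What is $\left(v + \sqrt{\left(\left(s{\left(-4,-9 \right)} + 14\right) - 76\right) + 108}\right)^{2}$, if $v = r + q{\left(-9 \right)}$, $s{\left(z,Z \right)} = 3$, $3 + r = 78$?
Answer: $5329$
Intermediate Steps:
$r = 75$ ($r = -3 + 78 = 75$)
$v = 66$ ($v = 75 - 9 = 66$)
$\left(v + \sqrt{\left(\left(s{\left(-4,-9 \right)} + 14\right) - 76\right) + 108}\right)^{2} = \left(66 + \sqrt{\left(\left(3 + 14\right) - 76\right) + 108}\right)^{2} = \left(66 + \sqrt{\left(17 - 76\right) + 108}\right)^{2} = \left(66 + \sqrt{-59 + 108}\right)^{2} = \left(66 + \sqrt{49}\right)^{2} = \left(66 + 7\right)^{2} = 73^{2} = 5329$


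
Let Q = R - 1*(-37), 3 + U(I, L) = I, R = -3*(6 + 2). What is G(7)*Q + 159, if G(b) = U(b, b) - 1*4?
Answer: 159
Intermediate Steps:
R = -24 (R = -3*8 = -24)
U(I, L) = -3 + I
Q = 13 (Q = -24 - 1*(-37) = -24 + 37 = 13)
G(b) = -7 + b (G(b) = (-3 + b) - 1*4 = (-3 + b) - 4 = -7 + b)
G(7)*Q + 159 = (-7 + 7)*13 + 159 = 0*13 + 159 = 0 + 159 = 159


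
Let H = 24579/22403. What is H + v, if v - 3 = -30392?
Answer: -680780188/22403 ≈ -30388.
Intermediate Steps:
v = -30389 (v = 3 - 30392 = -30389)
H = 24579/22403 (H = 24579*(1/22403) = 24579/22403 ≈ 1.0971)
H + v = 24579/22403 - 30389 = -680780188/22403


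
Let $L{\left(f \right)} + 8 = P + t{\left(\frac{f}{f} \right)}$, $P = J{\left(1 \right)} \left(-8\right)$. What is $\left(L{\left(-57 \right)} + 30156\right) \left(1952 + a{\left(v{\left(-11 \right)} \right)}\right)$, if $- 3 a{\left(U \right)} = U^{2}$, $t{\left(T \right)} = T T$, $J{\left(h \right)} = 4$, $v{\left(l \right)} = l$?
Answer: $57573665$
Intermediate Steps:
$t{\left(T \right)} = T^{2}$
$P = -32$ ($P = 4 \left(-8\right) = -32$)
$L{\left(f \right)} = -39$ ($L{\left(f \right)} = -8 + \left(-32 + \left(\frac{f}{f}\right)^{2}\right) = -8 - \left(32 - 1^{2}\right) = -8 + \left(-32 + 1\right) = -8 - 31 = -39$)
$a{\left(U \right)} = - \frac{U^{2}}{3}$
$\left(L{\left(-57 \right)} + 30156\right) \left(1952 + a{\left(v{\left(-11 \right)} \right)}\right) = \left(-39 + 30156\right) \left(1952 - \frac{\left(-11\right)^{2}}{3}\right) = 30117 \left(1952 - \frac{121}{3}\right) = 30117 \cdot \frac{5735}{3} = 57573665$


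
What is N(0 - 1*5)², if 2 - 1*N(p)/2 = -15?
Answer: 1156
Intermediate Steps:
N(p) = 34 (N(p) = 4 - 2*(-15) = 4 + 30 = 34)
N(0 - 1*5)² = 34² = 1156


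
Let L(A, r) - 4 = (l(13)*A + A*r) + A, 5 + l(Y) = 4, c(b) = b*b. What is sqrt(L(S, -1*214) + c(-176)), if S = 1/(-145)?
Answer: 3*sqrt(72376170)/145 ≈ 176.02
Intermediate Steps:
S = -1/145 ≈ -0.0068966
c(b) = b**2
l(Y) = -1 (l(Y) = -5 + 4 = -1)
L(A, r) = 4 + A*r (L(A, r) = 4 + ((-A + A*r) + A) = 4 + A*r)
sqrt(L(S, -1*214) + c(-176)) = sqrt((4 - (-1)*214/145) + (-176)**2) = sqrt((4 - 1/145*(-214)) + 30976) = sqrt((4 + 214/145) + 30976) = sqrt(794/145 + 30976) = sqrt(4492314/145) = 3*sqrt(72376170)/145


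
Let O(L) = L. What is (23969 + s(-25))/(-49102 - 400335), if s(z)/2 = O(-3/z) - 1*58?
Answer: -596331/11235925 ≈ -0.053074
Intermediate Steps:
s(z) = -116 - 6/z (s(z) = 2*(-3/z - 1*58) = 2*(-3/z - 58) = 2*(-58 - 3/z) = -116 - 6/z)
(23969 + s(-25))/(-49102 - 400335) = (23969 + (-116 - 6/(-25)))/(-49102 - 400335) = (23969 + (-116 - 6*(-1/25)))/(-449437) = (23969 + (-116 + 6/25))*(-1/449437) = (23969 - 2894/25)*(-1/449437) = (596331/25)*(-1/449437) = -596331/11235925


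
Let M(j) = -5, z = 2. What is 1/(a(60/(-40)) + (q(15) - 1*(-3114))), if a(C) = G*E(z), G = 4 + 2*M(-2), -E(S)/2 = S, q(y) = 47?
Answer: 1/3185 ≈ 0.00031397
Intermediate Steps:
E(S) = -2*S
G = -6 (G = 4 + 2*(-5) = 4 - 10 = -6)
a(C) = 24 (a(C) = -(-12)*2 = -6*(-4) = 24)
1/(a(60/(-40)) + (q(15) - 1*(-3114))) = 1/(24 + (47 - 1*(-3114))) = 1/(24 + (47 + 3114)) = 1/(24 + 3161) = 1/3185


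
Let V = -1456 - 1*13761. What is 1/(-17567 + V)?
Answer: -1/32784 ≈ -3.0503e-5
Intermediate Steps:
V = -15217 (V = -1456 - 13761 = -15217)
1/(-17567 + V) = 1/(-17567 - 15217) = 1/(-32784) = -1/32784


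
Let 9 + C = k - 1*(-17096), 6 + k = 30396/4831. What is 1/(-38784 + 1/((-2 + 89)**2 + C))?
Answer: -119114546/4619738547233 ≈ -2.5784e-5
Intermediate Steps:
k = 1410/4831 (k = -6 + 30396/4831 = 1410/4831 ≈ 0.29186)
C = 82548707/4831 (C = -9 + (1410/4831 - 1*(-17096)) = -9 + (1410/4831 + 17096) = -9 + 82592186/4831 = 82548707/4831 ≈ 17087.)
1/(-38784 + 1/((-2 + 89)**2 + C)) = 1/(-38784 + 1/((-2 + 89)**2 + 82548707/4831)) = 1/(-38784 + 1/(87**2 + 82548707/4831)) = 1/(-38784 + 1/(7569 + 82548707/4831)) = 1/(-38784 + 1/(119114546/4831)) = 1/(-38784 + 4831/119114546) = 1/(-4619738547233/119114546) = -119114546/4619738547233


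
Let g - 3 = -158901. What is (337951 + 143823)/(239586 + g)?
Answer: 240887/40344 ≈ 5.9708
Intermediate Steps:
g = -158898 (g = 3 - 158901 = -158898)
(337951 + 143823)/(239586 + g) = (337951 + 143823)/(239586 - 158898) = 481774/80688 = 481774*(1/80688) = 240887/40344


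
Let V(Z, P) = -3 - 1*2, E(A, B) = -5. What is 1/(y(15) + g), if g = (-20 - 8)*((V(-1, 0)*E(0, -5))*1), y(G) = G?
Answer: -1/685 ≈ -0.0014599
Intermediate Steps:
V(Z, P) = -5 (V(Z, P) = -3 - 2 = -5)
g = -700 (g = (-20 - 8)*(-5*(-5)*1) = -700 ≈ -700.00)
1/(y(15) + g) = 1/(15 - 700) = 1/(-685) = -1/685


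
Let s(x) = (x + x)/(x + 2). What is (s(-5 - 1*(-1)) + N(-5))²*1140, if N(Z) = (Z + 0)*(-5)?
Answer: 958740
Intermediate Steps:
N(Z) = -5*Z (N(Z) = Z*(-5) = -5*Z)
s(x) = 2*x/(2 + x) (s(x) = (2*x)/(2 + x) = 2*x/(2 + x))
(s(-5 - 1*(-1)) + N(-5))²*1140 = (2*(-5 - 1*(-1))/(2 + (-5 - 1*(-1))) - 5*(-5))²*1140 = (2*(-5 + 1)/(2 + (-5 + 1)) + 25)²*1140 = (2*(-4)/(2 - 4) + 25)²*1140 = (2*(-4)/(-2) + 25)²*1140 = (2*(-4)*(-½) + 25)²*1140 = (4 + 25)²*1140 = 29²*1140 = 841*1140 = 958740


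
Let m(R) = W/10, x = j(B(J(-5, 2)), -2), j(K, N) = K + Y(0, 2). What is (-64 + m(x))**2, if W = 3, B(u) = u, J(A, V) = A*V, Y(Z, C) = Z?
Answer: 405769/100 ≈ 4057.7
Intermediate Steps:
j(K, N) = K (j(K, N) = K + 0 = K)
x = -10 (x = -5*2 = -10)
m(R) = 3/10
(-64 + m(x))**2 = (-64 + 3/10)**2 = (-637/10)**2 = 405769/100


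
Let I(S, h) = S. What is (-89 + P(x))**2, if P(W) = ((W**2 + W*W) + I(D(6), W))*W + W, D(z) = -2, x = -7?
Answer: 589824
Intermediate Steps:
P(W) = W + W*(-2 + 2*W**2) (P(W) = ((W**2 + W*W) - 2)*W + W = ((W**2 + W**2) - 2)*W + W = (2*W**2 - 2)*W + W = (-2 + 2*W**2)*W + W = W*(-2 + 2*W**2) + W = W + W*(-2 + 2*W**2))
(-89 + P(x))**2 = (-89 + (-1*(-7) + 2*(-7)**3))**2 = (-89 + (7 + 2*(-343)))**2 = (-89 + (7 - 686))**2 = (-89 - 679)**2 = (-768)**2 = 589824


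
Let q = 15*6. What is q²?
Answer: 8100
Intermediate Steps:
q = 90
q² = 90² = 8100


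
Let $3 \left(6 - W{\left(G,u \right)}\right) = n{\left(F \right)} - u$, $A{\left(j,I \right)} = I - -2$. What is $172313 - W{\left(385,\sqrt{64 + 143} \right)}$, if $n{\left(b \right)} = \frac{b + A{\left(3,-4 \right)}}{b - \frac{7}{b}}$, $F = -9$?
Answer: $\frac{12750751}{74} - \sqrt{23} \approx 1.723 \cdot 10^{5}$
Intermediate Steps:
$A{\left(j,I \right)} = 2 + I$ ($A{\left(j,I \right)} = I + 2 = 2 + I$)
$n{\left(b \right)} = \frac{-2 + b}{b - \frac{7}{b}}$ ($n{\left(b \right)} = \frac{b + \left(2 - 4\right)}{b - \frac{7}{b}} = \frac{b - 2}{b - \frac{7}{b}} = \frac{-2 + b}{b - \frac{7}{b}}$)
$W{\left(G,u \right)} = \frac{411}{74} + \frac{u}{3}$ ($W{\left(G,u \right)} = 6 - \frac{- \frac{9 \left(-2 - 9\right)}{-7 + \left(-9\right)^{2}} - u}{3} = 6 - \frac{\left(-9\right) \frac{1}{-7 + 81} \left(-11\right) - u}{3} = 6 - \frac{\left(-9\right) \frac{1}{74} \left(-11\right) - u}{3} = 6 - \frac{\frac{99}{74} - u}{3} = 6 + \left(- \frac{33}{74} + \frac{u}{3}\right) = \frac{411}{74} + \frac{u}{3}$)
$172313 - W{\left(385,\sqrt{64 + 143} \right)} = 172313 - \left(\frac{411}{74} + \frac{\sqrt{64 + 143}}{3}\right) = 172313 - \left(\frac{411}{74} + \frac{\sqrt{207}}{3}\right) = 172313 - \left(\frac{411}{74} + \frac{3 \sqrt{23}}{3}\right) = 172313 - \left(\frac{411}{74} + \sqrt{23}\right) = \frac{12750751}{74} - \sqrt{23}$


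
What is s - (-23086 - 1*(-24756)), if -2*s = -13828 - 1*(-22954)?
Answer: -6233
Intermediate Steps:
s = -4563 (s = -(-13828 - 1*(-22954))/2 = -(-13828 + 22954)/2 = -½*9126 = -4563)
s - (-23086 - 1*(-24756)) = -4563 - (-23086 - 1*(-24756)) = -4563 - (-23086 + 24756) = -4563 - 1*1670 = -4563 - 1670 = -6233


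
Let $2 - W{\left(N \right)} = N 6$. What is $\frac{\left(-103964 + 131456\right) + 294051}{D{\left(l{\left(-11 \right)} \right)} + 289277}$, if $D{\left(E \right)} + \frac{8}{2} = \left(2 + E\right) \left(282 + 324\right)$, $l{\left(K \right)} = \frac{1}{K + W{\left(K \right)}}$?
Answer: $\frac{6109317}{5519417} \approx 1.1069$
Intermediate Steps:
$W{\left(N \right)} = 2 - 6 N$ ($W{\left(N \right)} = 2 - N 6 = 2 - 6 N$)
$l{\left(K \right)} = \frac{1}{2 - 5 K}$ ($l{\left(K \right)} = \frac{1}{K - \left(-2 + 6 K\right)} = \frac{1}{2 - 5 K}$)
$D{\left(E \right)} = 1208 + 606 E$ ($D{\left(E \right)} = -4 + \left(2 + E\right) \left(282 + 324\right) = -4 + \left(2 + E\right) 606 = -4 + \left(1212 + 606 E\right) = 1208 + 606 E$)
$\frac{\left(-103964 + 131456\right) + 294051}{D{\left(l{\left(-11 \right)} \right)} + 289277} = \frac{\left(-103964 + 131456\right) + 294051}{\left(1208 + 606 \left(- \frac{1}{-2 + 5 \left(-11\right)}\right)\right) + 289277} = \frac{27492 + 294051}{\left(1208 + 606 \left(- \frac{1}{-2 - 55}\right)\right) + 289277} = \frac{321543}{\left(1208 + 606 \left(- \frac{1}{-57}\right)\right) + 289277} = \frac{321543}{\left(1208 + 606 \left(\left(-1\right) \left(- \frac{1}{57}\right)\right)\right) + 289277} = \frac{321543}{\left(1208 + 606 \cdot \frac{1}{57}\right) + 289277} = \frac{321543}{\left(1208 + \frac{202}{19}\right) + 289277} = \frac{321543}{\frac{23154}{19} + 289277} = \frac{321543}{\frac{5519417}{19}} = 321543 \cdot \frac{19}{5519417} = \frac{6109317}{5519417}$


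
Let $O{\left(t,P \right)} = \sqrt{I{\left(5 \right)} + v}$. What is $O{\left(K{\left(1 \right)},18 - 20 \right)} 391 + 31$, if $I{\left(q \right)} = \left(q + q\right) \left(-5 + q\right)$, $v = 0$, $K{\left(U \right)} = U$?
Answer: $31$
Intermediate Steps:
$I{\left(q \right)} = 2 q \left(-5 + q\right)$
$O{\left(t,P \right)} = 0$ ($O{\left(t,P \right)} = \sqrt{2 \cdot 5 \left(-5 + 5\right) + 0} = \sqrt{2 \cdot 5 \cdot 0 + 0} = \sqrt{0 + 0} = \sqrt{0} = 0$)
$O{\left(K{\left(1 \right)},18 - 20 \right)} 391 + 31 = 0 \cdot 391 + 31 = 0 + 31 = 31$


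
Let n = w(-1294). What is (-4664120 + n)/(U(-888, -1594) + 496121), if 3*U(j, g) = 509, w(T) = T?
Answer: -6998121/744436 ≈ -9.4006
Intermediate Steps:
n = -1294
U(j, g) = 509/3 (U(j, g) = (⅓)*509 = 509/3)
(-4664120 + n)/(U(-888, -1594) + 496121) = (-4664120 - 1294)/(509/3 + 496121) = -4665414/1488872/3 = -4665414*3/1488872 = -6998121/744436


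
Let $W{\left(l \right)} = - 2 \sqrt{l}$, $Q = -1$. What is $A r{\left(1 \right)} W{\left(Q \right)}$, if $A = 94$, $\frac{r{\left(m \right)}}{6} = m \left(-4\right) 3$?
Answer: $13536 i \approx 13536.0 i$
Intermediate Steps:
$r{\left(m \right)} = - 72 m$ ($r{\left(m \right)} = 6 m \left(-4\right) 3 = 6 - 4 m 3 = 6 \left(- 12 m\right) = - 72 m$)
$A r{\left(1 \right)} W{\left(Q \right)} = 94 \left(\left(-72\right) 1\right) \left(- 2 \sqrt{-1}\right) = 94 \left(-72\right) \left(- 2 i\right) = - 6768 \left(- 2 i\right) = 13536 i$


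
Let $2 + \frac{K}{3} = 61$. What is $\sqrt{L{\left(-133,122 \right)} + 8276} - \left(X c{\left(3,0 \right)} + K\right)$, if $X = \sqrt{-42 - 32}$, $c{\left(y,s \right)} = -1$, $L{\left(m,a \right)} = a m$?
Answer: $-177 + i \sqrt{74} + 5 i \sqrt{318} \approx -177.0 + 97.765 i$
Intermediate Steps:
$X = i \sqrt{74}$ ($X = \sqrt{-74} = i \sqrt{74} \approx 8.6023 i$)
$K = 177$ ($K = -6 + 3 \cdot 61 = -6 + 183 = 177$)
$\sqrt{L{\left(-133,122 \right)} + 8276} - \left(X c{\left(3,0 \right)} + K\right) = \sqrt{122 \left(-133\right) + 8276} - \left(i \sqrt{74} \left(-1\right) + 177\right) = \sqrt{-16226 + 8276} - \left(- i \sqrt{74} + 177\right) = \sqrt{-7950} - \left(177 - i \sqrt{74}\right) = 5 i \sqrt{318} - \left(177 - i \sqrt{74}\right) = -177 + i \sqrt{74} + 5 i \sqrt{318}$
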